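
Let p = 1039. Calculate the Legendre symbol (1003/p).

Reciprocity: 1003 ≡ 3 and 1039 ≡ 3 (mod 4), so (1003/1039) = −(1039/1003).
Reduce top mod 1003: now compute (36/1003).
Pull out 2^2: since 1003 ≡ 3 (mod 8), (2/1003) = -1, so (2/1003)^2 = +1.
Reciprocity: 9 ≡ 1 and 1003 ≡ 3 (mod 4), so (9/1003) = +(1003/9).
Reduce top mod 9: now compute (4/9).
Pull out 2^2: since 9 ≡ 1 (mod 8), (2/9) = +1, so (2/9)^2 = +1.
Reached (1/9) = 1. Collecting the sign flips along the way, the symbol is -1.

-1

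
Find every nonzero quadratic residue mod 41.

Square k = 1,…,20 (k and 41−k give the same square):
1²=1, 2²=4, 3²=9, 4²=16, 5²=25, 6²=36, 7²≡8, 8²≡23, 9²≡40, 10²≡18, 11²≡39, 12²≡21, 13²≡5, 14²≡32, 15²≡20, 16²≡10, 17²≡2, 18²≡37, 19²≡33, 20²≡31 (mod 41).
So the quadratic residues mod 41 are {1, 2, 4, 5, 8, 9, 10, 16, 18, 20, 21, 23, 25, 31, 32, 33, 36, 37, 39, 40}.

1 2 4 5 8 9 10 16 18 20 21 23 25 31 32 33 36 37 39 40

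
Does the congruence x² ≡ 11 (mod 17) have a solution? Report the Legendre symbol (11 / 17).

-1

Reciprocity: 11 ≡ 3 and 17 ≡ 1 (mod 4), so (11/17) = +(17/11).
Reduce top mod 11: now compute (6/11).
Pull out 2: since 11 ≡ 3 (mod 8), (2/11) = -1.
Reciprocity: 3 ≡ 3 and 11 ≡ 3 (mod 4), so (3/11) = −(11/3).
Reduce top mod 3: now compute (2/3).
Pull out 2: since 3 ≡ 3 (mod 8), (2/3) = -1.
Reached (1/3) = 1. Collecting the sign flips along the way, the symbol is -1.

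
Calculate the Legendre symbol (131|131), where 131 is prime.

First reduce: 131 ≡ 0 (mod 131).
Top reduces to 0: gcd > 1, so the symbol is 0.

0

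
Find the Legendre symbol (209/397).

Euler's criterion: (209/397) ≡ 209^198 (mod 397).
209^2 ≡ 11 (mod 397)
209^4 ≡ 121 (mod 397)
209^8 ≡ 349 (mod 397)
209^16 ≡ 319 (mod 397)
209^32 ≡ 129 (mod 397)
209^64 ≡ 364 (mod 397)
209^128 ≡ 295 (mod 397)
209^198 = 209^(128+64+4+2) ≡ 1 (mod 397).
Result is 1, so (209/397) = 1.

1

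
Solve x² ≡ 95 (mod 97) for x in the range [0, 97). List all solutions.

97 ≡ 1 (mod 4), so we find a root by search.
Trying successive values, 17² = 289 ≡ 95 (mod 97). The other root is 97 − 17 = 80.

17, 80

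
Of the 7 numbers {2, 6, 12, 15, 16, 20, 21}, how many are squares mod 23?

4

(2/23) = +1 → QR.
(6/23) = +1 → QR.
(12/23) = +1 → QR.
(15/23) = -1 → non-residue.
(16/23) = +1 → QR.
(20/23) = -1 → non-residue.
(21/23) = -1 → non-residue.
Total quadratic residues among the 7: 4.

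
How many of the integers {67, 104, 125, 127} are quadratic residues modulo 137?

0

(67/137) = -1 → non-residue.
(104/137) = -1 → non-residue.
(125/137) = -1 → non-residue.
(127/137) = -1 → non-residue.
Total quadratic residues among the 4: 0.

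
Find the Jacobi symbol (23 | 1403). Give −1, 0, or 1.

Reciprocity: 23 ≡ 3 and 1403 ≡ 3 (mod 4), so (23/1403) = −(1403/23).
Reduce top mod 23: now compute (0/23).
Top reduces to 0: gcd > 1, so the symbol is 0.

0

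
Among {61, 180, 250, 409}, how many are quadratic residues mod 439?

(61/439) = +1 → QR.
(180/439) = +1 → QR.
(250/439) = +1 → QR.
(409/439) = +1 → QR.
Total quadratic residues among the 4: 4.

4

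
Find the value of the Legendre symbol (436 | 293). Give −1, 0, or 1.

Euler's criterion: (436/293) ≡ 143^146 (mod 293).
143^2 ≡ 232 (mod 293)
143^4 ≡ 205 (mod 293)
143^8 ≡ 126 (mod 293)
143^16 ≡ 54 (mod 293)
143^32 ≡ 279 (mod 293)
143^64 ≡ 196 (mod 293)
143^128 ≡ 33 (mod 293)
143^146 = 143^(128+16+2) ≡ 1 (mod 293).
Result is 1, so (436/293) = 1.

1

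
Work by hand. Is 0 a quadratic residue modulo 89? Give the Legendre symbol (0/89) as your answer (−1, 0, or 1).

Top reduces to 0: gcd > 1, so the symbol is 0.

0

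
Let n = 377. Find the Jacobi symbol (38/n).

1

Pull out 2: since 377 ≡ 1 (mod 8), (2/377) = +1.
Reciprocity: 19 ≡ 3 and 377 ≡ 1 (mod 4), so (19/377) = +(377/19).
Reduce top mod 19: now compute (16/19).
Pull out 2^4: since 19 ≡ 3 (mod 8), (2/19) = -1, so (2/19)^4 = +1.
Reached (1/19) = 1. Collecting the sign flips along the way, the symbol is +1.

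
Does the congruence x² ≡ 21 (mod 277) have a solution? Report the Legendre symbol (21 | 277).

Euler's criterion: (21/277) ≡ 21^138 (mod 277).
21^2 ≡ 164 (mod 277)
21^4 ≡ 27 (mod 277)
21^8 ≡ 175 (mod 277)
21^16 ≡ 155 (mod 277)
21^32 ≡ 203 (mod 277)
21^64 ≡ 213 (mod 277)
21^128 ≡ 218 (mod 277)
21^138 = 21^(128+8+2) ≡ 1 (mod 277).
Result is 1, so (21/277) = 1.

1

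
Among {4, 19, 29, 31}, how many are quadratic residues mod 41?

2

(4/41) = +1 → QR.
(19/41) = -1 → non-residue.
(29/41) = -1 → non-residue.
(31/41) = +1 → QR.
Total quadratic residues among the 4: 2.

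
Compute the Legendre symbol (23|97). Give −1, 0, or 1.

-1

Reciprocity: 23 ≡ 3 and 97 ≡ 1 (mod 4), so (23/97) = +(97/23).
Reduce top mod 23: now compute (5/23).
Reciprocity: 5 ≡ 1 and 23 ≡ 3 (mod 4), so (5/23) = +(23/5).
Reduce top mod 5: now compute (3/5).
Reciprocity: 3 ≡ 3 and 5 ≡ 1 (mod 4), so (3/5) = +(5/3).
Reduce top mod 3: now compute (2/3).
Pull out 2: since 3 ≡ 3 (mod 8), (2/3) = -1.
Reached (1/3) = 1. Collecting the sign flips along the way, the symbol is -1.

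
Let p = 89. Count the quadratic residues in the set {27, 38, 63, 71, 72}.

2

(27/89) = -1 → non-residue.
(38/89) = -1 → non-residue.
(63/89) = -1 → non-residue.
(71/89) = +1 → QR.
(72/89) = +1 → QR.
Total quadratic residues among the 5: 2.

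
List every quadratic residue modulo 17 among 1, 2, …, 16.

1,2,4,8,9,13,15,16

Square k = 1,…,8 (k and 17−k give the same square):
1²=1, 2²=4, 3²=9, 4²=16, 5²≡8, 6²≡2, 7²≡15, 8²≡13 (mod 17).
So the quadratic residues mod 17 are {1, 2, 4, 8, 9, 13, 15, 16}.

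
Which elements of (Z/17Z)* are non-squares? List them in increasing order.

3 5 6 7 10 11 12 14

Square k = 1,…,8 (k and 17−k give the same square):
1²=1, 2²=4, 3²=9, 4²=16, 5²≡8, 6²≡2, 7²≡15, 8²≡13 (mod 17).
The residues are {1, 2, 4, 8, 9, 13, 15, 16}; the non-residues are the remaining 8 nonzero classes.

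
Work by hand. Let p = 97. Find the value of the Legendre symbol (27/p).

1

Euler's criterion: (27/97) ≡ 27^48 (mod 97).
27^2 ≡ 50 (mod 97)
27^4 ≡ 75 (mod 97)
27^8 ≡ 96 (mod 97)
27^16 ≡ 1 (mod 97)
27^32 ≡ 1 (mod 97)
27^48 = 27^(32+16) ≡ 1 (mod 97).
Result is 1, so (27/97) = 1.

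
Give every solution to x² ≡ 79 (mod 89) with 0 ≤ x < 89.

89 ≡ 1 (mod 4), so we find a root by search.
Trying successive values, 41² = 1681 ≡ 79 (mod 89). The other root is 89 − 41 = 48.

41, 48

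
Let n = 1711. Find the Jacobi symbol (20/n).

1

Pull out 2^2: since 1711 ≡ 7 (mod 8), (2/1711) = +1, so (2/1711)^2 = +1.
Reciprocity: 5 ≡ 1 and 1711 ≡ 3 (mod 4), so (5/1711) = +(1711/5).
Reduce top mod 5: now compute (1/5).
Reached (1/5) = 1. Collecting the sign flips along the way, the symbol is +1.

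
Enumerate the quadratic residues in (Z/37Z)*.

1,3,4,7,9,10,11,12,16,21,25,26,27,28,30,33,34,36

Square k = 1,…,18 (k and 37−k give the same square):
1²=1, 2²=4, 3²=9, 4²=16, 5²=25, 6²=36, 7²≡12, 8²≡27, 9²≡7, 10²≡26, 11²≡10, 12²≡33, 13²≡21, 14²≡11, 15²≡3, 16²≡34, 17²≡30, 18²≡28 (mod 37).
So the quadratic residues mod 37 are {1, 3, 4, 7, 9, 10, 11, 12, 16, 21, 25, 26, 27, 28, 30, 33, 34, 36}.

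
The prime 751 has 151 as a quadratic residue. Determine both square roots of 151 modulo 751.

Since 751 ≡ 3 (mod 4), a square root of 151 is 151^((751+1)/4) = 151^188 mod 751.
Repeated squaring: 151^2≡271, 151^4≡594, 151^8≡617, 151^16≡683, 151^32≡118, 151^64≡406, 151^128≡367 (mod 751).
151^188 = 151^(128+32+16+8+4) ≡ 132 (mod 751).
Check: 132² = 17424 ≡ 151 (mod 751). The two roots are 132 and 619.

132, 619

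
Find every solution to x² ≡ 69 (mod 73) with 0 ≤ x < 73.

19, 54

73 ≡ 1 (mod 4), so we find a root by search.
Trying successive values, 19² = 361 ≡ 69 (mod 73). The other root is 73 − 19 = 54.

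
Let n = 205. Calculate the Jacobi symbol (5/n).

0

Reciprocity: 5 ≡ 1 and 205 ≡ 1 (mod 4), so (5/205) = +(205/5).
Reduce top mod 5: now compute (0/5).
Top reduces to 0: gcd > 1, so the symbol is 0.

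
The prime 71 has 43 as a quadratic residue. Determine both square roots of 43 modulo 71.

16, 55

Since 71 ≡ 3 (mod 4), a square root of 43 is 43^((71+1)/4) = 43^18 mod 71.
Repeated squaring: 43^2≡3, 43^4≡9, 43^8≡10, 43^16≡29 (mod 71).
43^18 = 43^(16+2) ≡ 16 (mod 71).
Check: 16² = 256 ≡ 43 (mod 71). The two roots are 16 and 55.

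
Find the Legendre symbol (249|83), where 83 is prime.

First reduce: 249 ≡ 0 (mod 83).
Top reduces to 0: gcd > 1, so the symbol is 0.

0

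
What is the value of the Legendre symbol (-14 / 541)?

Euler's criterion: (-14/541) ≡ 527^270 (mod 541).
527^2 ≡ 196 (mod 541)
527^4 ≡ 5 (mod 541)
527^8 ≡ 25 (mod 541)
527^16 ≡ 84 (mod 541)
527^32 ≡ 23 (mod 541)
527^64 ≡ 529 (mod 541)
527^128 ≡ 144 (mod 541)
527^256 ≡ 178 (mod 541)
527^270 = 527^(256+8+4+2) ≡ 540 (mod 541).
Result is 540 ≡ −1, so (-14/541) = −1.

-1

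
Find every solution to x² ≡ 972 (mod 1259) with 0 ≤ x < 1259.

Since 1259 ≡ 3 (mod 4), a square root of 972 is 972^((1259+1)/4) = 972^315 mod 1259.
Repeated squaring: 972^2≡534, 972^4≡622, 972^8≡371, 972^16≡410, 972^32≡653, 972^64≡867, 972^128≡66, 972^256≡579 (mod 1259).
972^315 = 972^(256+32+16+8+2+1) ≡ 1086 (mod 1259).
Check: 1086² = 1179396 ≡ 972 (mod 1259). The two roots are 173 and 1086.

173, 1086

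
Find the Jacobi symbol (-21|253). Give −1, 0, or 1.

First reduce: -21 ≡ 232 (mod 253).
Pull out 2^3: since 253 ≡ 5 (mod 8), (2/253) = -1, so (2/253)^3 = -1.
Reciprocity: 29 ≡ 1 and 253 ≡ 1 (mod 4), so (29/253) = +(253/29).
Reduce top mod 29: now compute (21/29).
Reciprocity: 21 ≡ 1 and 29 ≡ 1 (mod 4), so (21/29) = +(29/21).
Reduce top mod 21: now compute (8/21).
Pull out 2^3: since 21 ≡ 5 (mod 8), (2/21) = -1, so (2/21)^3 = -1.
Reached (1/21) = 1. Collecting the sign flips along the way, the symbol is +1.

1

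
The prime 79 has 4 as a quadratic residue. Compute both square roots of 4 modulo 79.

Since 79 ≡ 3 (mod 4), a square root of 4 is 4^((79+1)/4) = 4^20 mod 79.
Repeated squaring: 4^2≡16, 4^4≡19, 4^8≡45, 4^16≡50 (mod 79).
4^20 = 4^(16+4) ≡ 2 (mod 79).
Check: 2² = 4 ≡ 4 (mod 79). The two roots are 2 and 77.

2, 77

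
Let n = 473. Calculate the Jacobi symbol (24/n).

Pull out 2^3: since 473 ≡ 1 (mod 8), (2/473) = +1, so (2/473)^3 = +1.
Reciprocity: 3 ≡ 3 and 473 ≡ 1 (mod 4), so (3/473) = +(473/3).
Reduce top mod 3: now compute (2/3).
Pull out 2: since 3 ≡ 3 (mod 8), (2/3) = -1.
Reached (1/3) = 1. Collecting the sign flips along the way, the symbol is -1.

-1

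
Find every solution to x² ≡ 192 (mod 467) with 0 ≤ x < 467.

73, 394

Since 467 ≡ 3 (mod 4), a square root of 192 is 192^((467+1)/4) = 192^117 mod 467.
Repeated squaring: 192^2≡438, 192^4≡374, 192^8≡243, 192^16≡207, 192^32≡352, 192^64≡149 (mod 467).
192^117 = 192^(64+32+16+4+1) ≡ 394 (mod 467).
Check: 394² = 155236 ≡ 192 (mod 467). The two roots are 73 and 394.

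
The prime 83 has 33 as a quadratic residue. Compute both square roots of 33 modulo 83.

Since 83 ≡ 3 (mod 4), a square root of 33 is 33^((83+1)/4) = 33^21 mod 83.
Repeated squaring: 33^2≡10, 33^4≡17, 33^8≡40, 33^16≡23 (mod 83).
33^21 = 33^(16+4+1) ≡ 38 (mod 83).
Check: 38² = 1444 ≡ 33 (mod 83). The two roots are 38 and 45.

38, 45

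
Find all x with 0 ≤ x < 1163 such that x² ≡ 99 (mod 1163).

Since 1163 ≡ 3 (mod 4), a square root of 99 is 99^((1163+1)/4) = 99^291 mod 1163.
Repeated squaring: 99^2≡497, 99^4≡453, 99^8≡521, 99^16≡462, 99^32≡615, 99^64≡250, 99^128≡861, 99^256≡490 (mod 1163).
99^291 = 99^(256+32+2+1) ≡ 961 (mod 1163).
Check: 961² = 923521 ≡ 99 (mod 1163). The two roots are 202 and 961.

202, 961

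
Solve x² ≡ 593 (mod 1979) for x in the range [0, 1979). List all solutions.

549, 1430

Since 1979 ≡ 3 (mod 4), a square root of 593 is 593^((1979+1)/4) = 593^495 mod 1979.
Repeated squaring: 593^2≡1366, 593^4≡1738, 593^8≡690, 593^16≡1140, 593^32≡1376, 593^64≡1452, 593^128≡669, 593^256≡307 (mod 1979).
593^495 = 593^(256+128+64+32+8+4+2+1) ≡ 549 (mod 1979).
Check: 549² = 301401 ≡ 593 (mod 1979). The two roots are 549 and 1430.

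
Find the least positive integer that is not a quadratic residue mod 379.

2

(2/379) = −1, so 2 is the smallest positive non-residue mod 379.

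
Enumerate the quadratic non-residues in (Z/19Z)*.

Square k = 1,…,9 (k and 19−k give the same square):
1²=1, 2²=4, 3²=9, 4²=16, 5²≡6, 6²≡17, 7²≡11, 8²≡7, 9²≡5 (mod 19).
The residues are {1, 4, 5, 6, 7, 9, 11, 16, 17}; the non-residues are the remaining 9 nonzero classes.

2,3,8,10,12,13,14,15,18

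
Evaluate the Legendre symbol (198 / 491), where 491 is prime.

Pull out 2: since 491 ≡ 3 (mod 8), (2/491) = -1.
Reciprocity: 99 ≡ 3 and 491 ≡ 3 (mod 4), so (99/491) = −(491/99).
Reduce top mod 99: now compute (95/99).
Reciprocity: 95 ≡ 3 and 99 ≡ 3 (mod 4), so (95/99) = −(99/95).
Reduce top mod 95: now compute (4/95).
Pull out 2^2: since 95 ≡ 7 (mod 8), (2/95) = +1, so (2/95)^2 = +1.
Reached (1/95) = 1. Collecting the sign flips along the way, the symbol is -1.

-1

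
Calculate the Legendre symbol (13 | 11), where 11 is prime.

-1

First reduce: 13 ≡ 2 (mod 11).
Pull out 2: since 11 ≡ 3 (mod 8), (2/11) = -1.
Reached (1/11) = 1. Collecting the sign flips along the way, the symbol is -1.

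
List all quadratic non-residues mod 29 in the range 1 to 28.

2, 3, 8, 10, 11, 12, 14, 15, 17, 18, 19, 21, 26, 27

Square k = 1,…,14 (k and 29−k give the same square):
1²=1, 2²=4, 3²=9, 4²=16, 5²=25, 6²≡7, 7²≡20, 8²≡6, 9²≡23, 10²≡13, 11²≡5, 12²≡28, 13²≡24, 14²≡22 (mod 29).
The residues are {1, 4, 5, 6, 7, 9, 13, 16, 20, 22, 23, 24, 25, 28}; the non-residues are the remaining 14 nonzero classes.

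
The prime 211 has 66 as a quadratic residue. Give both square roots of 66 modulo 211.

53, 158

Since 211 ≡ 3 (mod 4), a square root of 66 is 66^((211+1)/4) = 66^53 mod 211.
Repeated squaring: 66^2≡136, 66^4≡139, 66^8≡120, 66^16≡52, 66^32≡172 (mod 211).
66^53 = 66^(32+16+4+1) ≡ 53 (mod 211).
Check: 53² = 2809 ≡ 66 (mod 211). The two roots are 53 and 158.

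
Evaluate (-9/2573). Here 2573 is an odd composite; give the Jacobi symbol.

First reduce: -9 ≡ 2564 (mod 2573).
Pull out 2^2: since 2573 ≡ 5 (mod 8), (2/2573) = -1, so (2/2573)^2 = +1.
Reciprocity: 641 ≡ 1 and 2573 ≡ 1 (mod 4), so (641/2573) = +(2573/641).
Reduce top mod 641: now compute (9/641).
Reciprocity: 9 ≡ 1 and 641 ≡ 1 (mod 4), so (9/641) = +(641/9).
Reduce top mod 9: now compute (2/9).
Pull out 2: since 9 ≡ 1 (mod 8), (2/9) = +1.
Reached (1/9) = 1. Collecting the sign flips along the way, the symbol is +1.

1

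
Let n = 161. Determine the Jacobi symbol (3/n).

Reciprocity: 3 ≡ 3 and 161 ≡ 1 (mod 4), so (3/161) = +(161/3).
Reduce top mod 3: now compute (2/3).
Pull out 2: since 3 ≡ 3 (mod 8), (2/3) = -1.
Reached (1/3) = 1. Collecting the sign flips along the way, the symbol is -1.

-1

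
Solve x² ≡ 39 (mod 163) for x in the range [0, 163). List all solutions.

56, 107

Since 163 ≡ 3 (mod 4), a square root of 39 is 39^((163+1)/4) = 39^41 mod 163.
Repeated squaring: 39^2≡54, 39^4≡145, 39^8≡161, 39^16≡4, 39^32≡16 (mod 163).
39^41 = 39^(32+8+1) ≡ 56 (mod 163).
Check: 56² = 3136 ≡ 39 (mod 163). The two roots are 56 and 107.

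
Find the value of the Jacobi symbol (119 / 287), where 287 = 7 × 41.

0

Reciprocity: 119 ≡ 3 and 287 ≡ 3 (mod 4), so (119/287) = −(287/119).
Reduce top mod 119: now compute (49/119).
Reciprocity: 49 ≡ 1 and 119 ≡ 3 (mod 4), so (49/119) = +(119/49).
Reduce top mod 49: now compute (21/49).
Reciprocity: 21 ≡ 1 and 49 ≡ 1 (mod 4), so (21/49) = +(49/21).
Reduce top mod 21: now compute (7/21).
Reciprocity: 7 ≡ 3 and 21 ≡ 1 (mod 4), so (7/21) = +(21/7).
Reduce top mod 7: now compute (0/7).
Top reduces to 0: gcd > 1, so the symbol is 0.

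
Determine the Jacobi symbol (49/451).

1

Reciprocity: 49 ≡ 1 and 451 ≡ 3 (mod 4), so (49/451) = +(451/49).
Reduce top mod 49: now compute (10/49).
Pull out 2: since 49 ≡ 1 (mod 8), (2/49) = +1.
Reciprocity: 5 ≡ 1 and 49 ≡ 1 (mod 4), so (5/49) = +(49/5).
Reduce top mod 5: now compute (4/5).
Pull out 2^2: since 5 ≡ 5 (mod 8), (2/5) = -1, so (2/5)^2 = +1.
Reached (1/5) = 1. Collecting the sign flips along the way, the symbol is +1.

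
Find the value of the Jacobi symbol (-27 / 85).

1

First reduce: -27 ≡ 58 (mod 85).
Pull out 2: since 85 ≡ 5 (mod 8), (2/85) = -1.
Reciprocity: 29 ≡ 1 and 85 ≡ 1 (mod 4), so (29/85) = +(85/29).
Reduce top mod 29: now compute (27/29).
Reciprocity: 27 ≡ 3 and 29 ≡ 1 (mod 4), so (27/29) = +(29/27).
Reduce top mod 27: now compute (2/27).
Pull out 2: since 27 ≡ 3 (mod 8), (2/27) = -1.
Reached (1/27) = 1. Collecting the sign flips along the way, the symbol is +1.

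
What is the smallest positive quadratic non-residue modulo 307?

(2/307) = −1, so 2 is the smallest positive non-residue mod 307.

2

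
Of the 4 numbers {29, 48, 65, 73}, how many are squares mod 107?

(29/107) = +1 → QR.
(48/107) = +1 → QR.
(65/107) = -1 → non-residue.
(73/107) = -1 → non-residue.
Total quadratic residues among the 4: 2.

2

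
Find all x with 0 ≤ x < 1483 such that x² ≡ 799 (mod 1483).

516, 967

Since 1483 ≡ 3 (mod 4), a square root of 799 is 799^((1483+1)/4) = 799^371 mod 1483.
Repeated squaring: 799^2≡711, 799^4≡1301, 799^8≡498, 799^16≡343, 799^32≡492, 799^64≡335, 799^128≡1000, 799^256≡458 (mod 1483).
799^371 = 799^(256+64+32+16+2+1) ≡ 516 (mod 1483).
Check: 516² = 266256 ≡ 799 (mod 1483). The two roots are 516 and 967.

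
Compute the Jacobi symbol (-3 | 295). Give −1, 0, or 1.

First reduce: -3 ≡ 292 (mod 295).
Pull out 2^2: since 295 ≡ 7 (mod 8), (2/295) = +1, so (2/295)^2 = +1.
Reciprocity: 73 ≡ 1 and 295 ≡ 3 (mod 4), so (73/295) = +(295/73).
Reduce top mod 73: now compute (3/73).
Reciprocity: 3 ≡ 3 and 73 ≡ 1 (mod 4), so (3/73) = +(73/3).
Reduce top mod 3: now compute (1/3).
Reached (1/3) = 1. Collecting the sign flips along the way, the symbol is +1.

1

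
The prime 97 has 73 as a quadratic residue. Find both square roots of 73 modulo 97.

48, 49

97 ≡ 1 (mod 4), so we find a root by search.
Trying successive values, 48² = 2304 ≡ 73 (mod 97). The other root is 97 − 48 = 49.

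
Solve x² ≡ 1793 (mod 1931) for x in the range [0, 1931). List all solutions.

Since 1931 ≡ 3 (mod 4), a square root of 1793 is 1793^((1931+1)/4) = 1793^483 mod 1931.
Repeated squaring: 1793^2≡1665, 1793^4≡1240, 1793^8≡524, 1793^16≡374, 1793^32≡844, 1793^64≡1728, 1793^128≡658, 1793^256≡420 (mod 1931).
1793^483 = 1793^(256+128+64+32+2+1) ≡ 164 (mod 1931).
Check: 164² = 26896 ≡ 1793 (mod 1931). The two roots are 164 and 1767.

164, 1767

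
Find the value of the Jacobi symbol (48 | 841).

1

Pull out 2^4: since 841 ≡ 1 (mod 8), (2/841) = +1, so (2/841)^4 = +1.
Reciprocity: 3 ≡ 3 and 841 ≡ 1 (mod 4), so (3/841) = +(841/3).
Reduce top mod 3: now compute (1/3).
Reached (1/3) = 1. Collecting the sign flips along the way, the symbol is +1.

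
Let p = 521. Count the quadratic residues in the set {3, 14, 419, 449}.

2

(3/521) = -1 → non-residue.
(14/521) = -1 → non-residue.
(419/521) = +1 → QR.
(449/521) = +1 → QR.
Total quadratic residues among the 4: 2.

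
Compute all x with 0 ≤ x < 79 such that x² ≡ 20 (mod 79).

Since 79 ≡ 3 (mod 4), a square root of 20 is 20^((79+1)/4) = 20^20 mod 79.
Repeated squaring: 20^2≡5, 20^4≡25, 20^8≡72, 20^16≡49 (mod 79).
20^20 = 20^(16+4) ≡ 40 (mod 79).
Check: 40² = 1600 ≡ 20 (mod 79). The two roots are 39 and 40.

39, 40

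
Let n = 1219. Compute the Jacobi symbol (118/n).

-1

Pull out 2: since 1219 ≡ 3 (mod 8), (2/1219) = -1.
Reciprocity: 59 ≡ 3 and 1219 ≡ 3 (mod 4), so (59/1219) = −(1219/59).
Reduce top mod 59: now compute (39/59).
Reciprocity: 39 ≡ 3 and 59 ≡ 3 (mod 4), so (39/59) = −(59/39).
Reduce top mod 39: now compute (20/39).
Pull out 2^2: since 39 ≡ 7 (mod 8), (2/39) = +1, so (2/39)^2 = +1.
Reciprocity: 5 ≡ 1 and 39 ≡ 3 (mod 4), so (5/39) = +(39/5).
Reduce top mod 5: now compute (4/5).
Pull out 2^2: since 5 ≡ 5 (mod 8), (2/5) = -1, so (2/5)^2 = +1.
Reached (1/5) = 1. Collecting the sign flips along the way, the symbol is -1.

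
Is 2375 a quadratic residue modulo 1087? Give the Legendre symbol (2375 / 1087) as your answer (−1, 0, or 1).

1

Euler's criterion: (2375/1087) ≡ 201^543 (mod 1087).
201^2 ≡ 182 (mod 1087)
201^4 ≡ 514 (mod 1087)
201^8 ≡ 55 (mod 1087)
201^16 ≡ 851 (mod 1087)
201^32 ≡ 259 (mod 1087)
201^64 ≡ 774 (mod 1087)
201^128 ≡ 139 (mod 1087)
201^256 ≡ 842 (mod 1087)
201^512 ≡ 240 (mod 1087)
201^543 = 201^(512+16+8+4+2+1) ≡ 1 (mod 1087).
Result is 1, so (2375/1087) = 1.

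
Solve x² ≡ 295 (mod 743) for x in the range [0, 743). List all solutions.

Since 743 ≡ 3 (mod 4), a square root of 295 is 295^((743+1)/4) = 295^186 mod 743.
Repeated squaring: 295^2≡94, 295^4≡663, 295^8≡456, 295^16≡639, 295^32≡414, 295^64≡506, 295^128≡444 (mod 743).
295^186 = 295^(128+32+16+8+2) ≡ 129 (mod 743).
Check: 129² = 16641 ≡ 295 (mod 743). The two roots are 129 and 614.

129, 614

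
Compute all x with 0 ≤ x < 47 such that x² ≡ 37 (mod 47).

15, 32

Since 47 ≡ 3 (mod 4), a square root of 37 is 37^((47+1)/4) = 37^12 mod 47.
Repeated squaring: 37^2≡6, 37^4≡36, 37^8≡27 (mod 47).
37^12 = 37^(8+4) ≡ 32 (mod 47).
Check: 32² = 1024 ≡ 37 (mod 47). The two roots are 15 and 32.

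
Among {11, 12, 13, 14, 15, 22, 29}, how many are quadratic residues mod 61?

(11/61) = -1 → non-residue.
(12/61) = +1 → QR.
(13/61) = +1 → QR.
(14/61) = +1 → QR.
(15/61) = +1 → QR.
(22/61) = +1 → QR.
(29/61) = -1 → non-residue.
Total quadratic residues among the 7: 5.

5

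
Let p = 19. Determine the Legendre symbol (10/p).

-1

Pull out 2: since 19 ≡ 3 (mod 8), (2/19) = -1.
Reciprocity: 5 ≡ 1 and 19 ≡ 3 (mod 4), so (5/19) = +(19/5).
Reduce top mod 5: now compute (4/5).
Pull out 2^2: since 5 ≡ 5 (mod 8), (2/5) = -1, so (2/5)^2 = +1.
Reached (1/5) = 1. Collecting the sign flips along the way, the symbol is -1.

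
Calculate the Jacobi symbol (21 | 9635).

1

Reciprocity: 21 ≡ 1 and 9635 ≡ 3 (mod 4), so (21/9635) = +(9635/21).
Reduce top mod 21: now compute (17/21).
Reciprocity: 17 ≡ 1 and 21 ≡ 1 (mod 4), so (17/21) = +(21/17).
Reduce top mod 17: now compute (4/17).
Pull out 2^2: since 17 ≡ 1 (mod 8), (2/17) = +1, so (2/17)^2 = +1.
Reached (1/17) = 1. Collecting the sign flips along the way, the symbol is +1.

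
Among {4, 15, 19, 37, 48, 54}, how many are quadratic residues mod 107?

(4/107) = +1 → QR.
(15/107) = -1 → non-residue.
(19/107) = +1 → QR.
(37/107) = +1 → QR.
(48/107) = +1 → QR.
(54/107) = -1 → non-residue.
Total quadratic residues among the 6: 4.

4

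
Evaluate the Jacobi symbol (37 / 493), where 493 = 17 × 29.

Reciprocity: 37 ≡ 1 and 493 ≡ 1 (mod 4), so (37/493) = +(493/37).
Reduce top mod 37: now compute (12/37).
Pull out 2^2: since 37 ≡ 5 (mod 8), (2/37) = -1, so (2/37)^2 = +1.
Reciprocity: 3 ≡ 3 and 37 ≡ 1 (mod 4), so (3/37) = +(37/3).
Reduce top mod 3: now compute (1/3).
Reached (1/3) = 1. Collecting the sign flips along the way, the symbol is +1.

1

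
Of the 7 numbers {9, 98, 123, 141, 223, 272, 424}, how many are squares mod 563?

(9/563) = +1 → QR.
(98/563) = -1 → non-residue.
(123/563) = -1 → non-residue.
(141/563) = +1 → QR.
(223/563) = +1 → QR.
(272/563) = +1 → QR.
(424/563) = +1 → QR.
Total quadratic residues among the 7: 5.

5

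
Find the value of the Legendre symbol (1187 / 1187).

0

First reduce: 1187 ≡ 0 (mod 1187).
Top reduces to 0: gcd > 1, so the symbol is 0.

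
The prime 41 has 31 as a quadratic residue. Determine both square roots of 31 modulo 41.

41 ≡ 1 (mod 4), so we find a root by search.
Trying successive values, 20² = 400 ≡ 31 (mod 41). The other root is 41 − 20 = 21.

20, 21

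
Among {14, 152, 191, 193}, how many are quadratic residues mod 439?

(14/439) = +1 → QR.
(152/439) = +1 → QR.
(191/439) = +1 → QR.
(193/439) = -1 → non-residue.
Total quadratic residues among the 4: 3.

3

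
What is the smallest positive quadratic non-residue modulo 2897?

3

(2/2897) = +1, so 2 is a residue.
(3/2897) = −1, so 3 is the smallest positive non-residue mod 2897.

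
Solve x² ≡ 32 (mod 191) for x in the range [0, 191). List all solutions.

37, 154

Since 191 ≡ 3 (mod 4), a square root of 32 is 32^((191+1)/4) = 32^48 mod 191.
Repeated squaring: 32^2≡69, 32^4≡177, 32^8≡5, 32^16≡25, 32^32≡52 (mod 191).
32^48 = 32^(32+16) ≡ 154 (mod 191).
Check: 154² = 23716 ≡ 32 (mod 191). The two roots are 37 and 154.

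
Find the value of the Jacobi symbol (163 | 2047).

-1

Reciprocity: 163 ≡ 3 and 2047 ≡ 3 (mod 4), so (163/2047) = −(2047/163).
Reduce top mod 163: now compute (91/163).
Reciprocity: 91 ≡ 3 and 163 ≡ 3 (mod 4), so (91/163) = −(163/91).
Reduce top mod 91: now compute (72/91).
Pull out 2^3: since 91 ≡ 3 (mod 8), (2/91) = -1, so (2/91)^3 = -1.
Reciprocity: 9 ≡ 1 and 91 ≡ 3 (mod 4), so (9/91) = +(91/9).
Reduce top mod 9: now compute (1/9).
Reached (1/9) = 1. Collecting the sign flips along the way, the symbol is -1.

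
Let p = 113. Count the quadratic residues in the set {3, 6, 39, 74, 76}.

(3/113) = -1 → non-residue.
(6/113) = -1 → non-residue.
(39/113) = -1 → non-residue.
(74/113) = -1 → non-residue.
(76/113) = -1 → non-residue.
Total quadratic residues among the 5: 0.

0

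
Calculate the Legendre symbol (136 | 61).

Euler's criterion: (136/61) ≡ 14^30 (mod 61).
14^2 ≡ 13 (mod 61)
14^4 ≡ 47 (mod 61)
14^8 ≡ 13 (mod 61)
14^16 ≡ 47 (mod 61)
14^30 = 14^(16+8+4+2) ≡ 1 (mod 61).
Result is 1, so (136/61) = 1.

1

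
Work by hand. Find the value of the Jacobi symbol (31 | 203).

1

Reciprocity: 31 ≡ 3 and 203 ≡ 3 (mod 4), so (31/203) = −(203/31).
Reduce top mod 31: now compute (17/31).
Reciprocity: 17 ≡ 1 and 31 ≡ 3 (mod 4), so (17/31) = +(31/17).
Reduce top mod 17: now compute (14/17).
Pull out 2: since 17 ≡ 1 (mod 8), (2/17) = +1.
Reciprocity: 7 ≡ 3 and 17 ≡ 1 (mod 4), so (7/17) = +(17/7).
Reduce top mod 7: now compute (3/7).
Reciprocity: 3 ≡ 3 and 7 ≡ 3 (mod 4), so (3/7) = −(7/3).
Reduce top mod 3: now compute (1/3).
Reached (1/3) = 1. Collecting the sign flips along the way, the symbol is +1.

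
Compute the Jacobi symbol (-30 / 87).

0

First reduce: -30 ≡ 57 (mod 87).
Reciprocity: 57 ≡ 1 and 87 ≡ 3 (mod 4), so (57/87) = +(87/57).
Reduce top mod 57: now compute (30/57).
Pull out 2: since 57 ≡ 1 (mod 8), (2/57) = +1.
Reciprocity: 15 ≡ 3 and 57 ≡ 1 (mod 4), so (15/57) = +(57/15).
Reduce top mod 15: now compute (12/15).
Pull out 2^2: since 15 ≡ 7 (mod 8), (2/15) = +1, so (2/15)^2 = +1.
Reciprocity: 3 ≡ 3 and 15 ≡ 3 (mod 4), so (3/15) = −(15/3).
Reduce top mod 3: now compute (0/3).
Top reduces to 0: gcd > 1, so the symbol is 0.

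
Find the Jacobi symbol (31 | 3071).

-1

Reciprocity: 31 ≡ 3 and 3071 ≡ 3 (mod 4), so (31/3071) = −(3071/31).
Reduce top mod 31: now compute (2/31).
Pull out 2: since 31 ≡ 7 (mod 8), (2/31) = +1.
Reached (1/31) = 1. Collecting the sign flips along the way, the symbol is -1.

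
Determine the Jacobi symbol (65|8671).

Reciprocity: 65 ≡ 1 and 8671 ≡ 3 (mod 4), so (65/8671) = +(8671/65).
Reduce top mod 65: now compute (26/65).
Pull out 2: since 65 ≡ 1 (mod 8), (2/65) = +1.
Reciprocity: 13 ≡ 1 and 65 ≡ 1 (mod 4), so (13/65) = +(65/13).
Reduce top mod 13: now compute (0/13).
Top reduces to 0: gcd > 1, so the symbol is 0.

0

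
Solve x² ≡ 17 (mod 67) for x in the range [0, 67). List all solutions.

33, 34

Since 67 ≡ 3 (mod 4), a square root of 17 is 17^((67+1)/4) = 17^17 mod 67.
Repeated squaring: 17^2≡21, 17^4≡39, 17^8≡47, 17^16≡65 (mod 67).
17^17 = 17^(16+1) ≡ 33 (mod 67).
Check: 33² = 1089 ≡ 17 (mod 67). The two roots are 33 and 34.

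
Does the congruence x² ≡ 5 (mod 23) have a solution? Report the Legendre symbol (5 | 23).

-1

Euler's criterion: (5/23) ≡ 5^11 (mod 23).
5^2 ≡ 2 (mod 23)
5^4 ≡ 4 (mod 23)
5^8 ≡ 16 (mod 23)
5^11 = 5^(8+2+1) ≡ 22 (mod 23).
Result is 22 ≡ −1, so (5/23) = −1.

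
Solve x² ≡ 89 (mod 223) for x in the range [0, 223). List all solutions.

85, 138

Since 223 ≡ 3 (mod 4), a square root of 89 is 89^((223+1)/4) = 89^56 mod 223.
Repeated squaring: 89^2≡116, 89^4≡76, 89^8≡201, 89^16≡38, 89^32≡106 (mod 223).
89^56 = 89^(32+16+8) ≡ 138 (mod 223).
Check: 138² = 19044 ≡ 89 (mod 223). The two roots are 85 and 138.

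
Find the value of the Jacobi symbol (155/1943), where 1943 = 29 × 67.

-1

Reciprocity: 155 ≡ 3 and 1943 ≡ 3 (mod 4), so (155/1943) = −(1943/155).
Reduce top mod 155: now compute (83/155).
Reciprocity: 83 ≡ 3 and 155 ≡ 3 (mod 4), so (83/155) = −(155/83).
Reduce top mod 83: now compute (72/83).
Pull out 2^3: since 83 ≡ 3 (mod 8), (2/83) = -1, so (2/83)^3 = -1.
Reciprocity: 9 ≡ 1 and 83 ≡ 3 (mod 4), so (9/83) = +(83/9).
Reduce top mod 9: now compute (2/9).
Pull out 2: since 9 ≡ 1 (mod 8), (2/9) = +1.
Reached (1/9) = 1. Collecting the sign flips along the way, the symbol is -1.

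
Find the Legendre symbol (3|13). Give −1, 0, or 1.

1

Reciprocity: 3 ≡ 3 and 13 ≡ 1 (mod 4), so (3/13) = +(13/3).
Reduce top mod 3: now compute (1/3).
Reached (1/3) = 1. Collecting the sign flips along the way, the symbol is +1.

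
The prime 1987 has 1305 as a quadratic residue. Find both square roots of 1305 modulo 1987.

565, 1422

Since 1987 ≡ 3 (mod 4), a square root of 1305 is 1305^((1987+1)/4) = 1305^497 mod 1987.
Repeated squaring: 1305^2≡166, 1305^4≡1725, 1305^8≡1086, 1305^16≡1105, 1305^32≡1007, 1305^64≡679, 1305^128≡57, 1305^256≡1262 (mod 1987).
1305^497 = 1305^(256+128+64+32+16+1) ≡ 565 (mod 1987).
Check: 565² = 319225 ≡ 1305 (mod 1987). The two roots are 565 and 1422.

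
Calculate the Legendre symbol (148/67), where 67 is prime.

1

First reduce: 148 ≡ 14 (mod 67).
Pull out 2: since 67 ≡ 3 (mod 8), (2/67) = -1.
Reciprocity: 7 ≡ 3 and 67 ≡ 3 (mod 4), so (7/67) = −(67/7).
Reduce top mod 7: now compute (4/7).
Pull out 2^2: since 7 ≡ 7 (mod 8), (2/7) = +1, so (2/7)^2 = +1.
Reached (1/7) = 1. Collecting the sign flips along the way, the symbol is +1.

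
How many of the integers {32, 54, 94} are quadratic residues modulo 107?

(32/107) = -1 → non-residue.
(54/107) = -1 → non-residue.
(94/107) = -1 → non-residue.
Total quadratic residues among the 3: 0.

0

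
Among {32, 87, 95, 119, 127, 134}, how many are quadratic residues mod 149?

3

(32/149) = -1 → non-residue.
(87/149) = -1 → non-residue.
(95/149) = +1 → QR.
(119/149) = +1 → QR.
(127/149) = +1 → QR.
(134/149) = -1 → non-residue.
Total quadratic residues among the 6: 3.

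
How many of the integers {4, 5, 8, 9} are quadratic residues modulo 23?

(4/23) = +1 → QR.
(5/23) = -1 → non-residue.
(8/23) = +1 → QR.
(9/23) = +1 → QR.
Total quadratic residues among the 4: 3.

3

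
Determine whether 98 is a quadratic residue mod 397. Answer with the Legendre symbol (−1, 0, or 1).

Euler's criterion: (98/397) ≡ 98^198 (mod 397).
98^2 ≡ 76 (mod 397)
98^4 ≡ 218 (mod 397)
98^8 ≡ 281 (mod 397)
98^16 ≡ 355 (mod 397)
98^32 ≡ 176 (mod 397)
98^64 ≡ 10 (mod 397)
98^128 ≡ 100 (mod 397)
98^198 = 98^(128+64+4+2) ≡ 396 (mod 397).
Result is 396 ≡ −1, so (98/397) = −1.

-1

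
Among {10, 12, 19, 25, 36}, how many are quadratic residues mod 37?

4

(10/37) = +1 → QR.
(12/37) = +1 → QR.
(19/37) = -1 → non-residue.
(25/37) = +1 → QR.
(36/37) = +1 → QR.
Total quadratic residues among the 5: 4.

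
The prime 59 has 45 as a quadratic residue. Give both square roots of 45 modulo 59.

24, 35

Since 59 ≡ 3 (mod 4), a square root of 45 is 45^((59+1)/4) = 45^15 mod 59.
Repeated squaring: 45^2≡19, 45^4≡7, 45^8≡49 (mod 59).
45^15 = 45^(8+4+2+1) ≡ 35 (mod 59).
Check: 35² = 1225 ≡ 45 (mod 59). The two roots are 24 and 35.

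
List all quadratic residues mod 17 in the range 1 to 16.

1,2,4,8,9,13,15,16

Square k = 1,…,8 (k and 17−k give the same square):
1²=1, 2²=4, 3²=9, 4²=16, 5²≡8, 6²≡2, 7²≡15, 8²≡13 (mod 17).
So the quadratic residues mod 17 are {1, 2, 4, 8, 9, 13, 15, 16}.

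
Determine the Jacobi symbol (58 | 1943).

Pull out 2: since 1943 ≡ 7 (mod 8), (2/1943) = +1.
Reciprocity: 29 ≡ 1 and 1943 ≡ 3 (mod 4), so (29/1943) = +(1943/29).
Reduce top mod 29: now compute (0/29).
Top reduces to 0: gcd > 1, so the symbol is 0.

0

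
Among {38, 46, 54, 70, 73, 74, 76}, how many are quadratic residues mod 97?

(38/97) = -1 → non-residue.
(46/97) = -1 → non-residue.
(54/97) = +1 → QR.
(70/97) = +1 → QR.
(73/97) = +1 → QR.
(74/97) = -1 → non-residue.
(76/97) = -1 → non-residue.
Total quadratic residues among the 7: 3.

3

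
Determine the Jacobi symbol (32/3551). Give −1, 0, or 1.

1

Pull out 2^5: since 3551 ≡ 7 (mod 8), (2/3551) = +1, so (2/3551)^5 = +1.
Reached (1/3551) = 1. Collecting the sign flips along the way, the symbol is +1.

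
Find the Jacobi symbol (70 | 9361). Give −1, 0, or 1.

Pull out 2: since 9361 ≡ 1 (mod 8), (2/9361) = +1.
Reciprocity: 35 ≡ 3 and 9361 ≡ 1 (mod 4), so (35/9361) = +(9361/35).
Reduce top mod 35: now compute (16/35).
Pull out 2^4: since 35 ≡ 3 (mod 8), (2/35) = -1, so (2/35)^4 = +1.
Reached (1/35) = 1. Collecting the sign flips along the way, the symbol is +1.

1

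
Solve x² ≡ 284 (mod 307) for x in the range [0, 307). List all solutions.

99, 208

Since 307 ≡ 3 (mod 4), a square root of 284 is 284^((307+1)/4) = 284^77 mod 307.
Repeated squaring: 284^2≡222, 284^4≡164, 284^8≡187, 284^16≡278, 284^32≡227, 284^64≡260 (mod 307).
284^77 = 284^(64+8+4+1) ≡ 99 (mod 307).
Check: 99² = 9801 ≡ 284 (mod 307). The two roots are 99 and 208.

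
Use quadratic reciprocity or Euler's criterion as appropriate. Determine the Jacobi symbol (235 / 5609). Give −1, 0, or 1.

1

Reciprocity: 235 ≡ 3 and 5609 ≡ 1 (mod 4), so (235/5609) = +(5609/235).
Reduce top mod 235: now compute (204/235).
Pull out 2^2: since 235 ≡ 3 (mod 8), (2/235) = -1, so (2/235)^2 = +1.
Reciprocity: 51 ≡ 3 and 235 ≡ 3 (mod 4), so (51/235) = −(235/51).
Reduce top mod 51: now compute (31/51).
Reciprocity: 31 ≡ 3 and 51 ≡ 3 (mod 4), so (31/51) = −(51/31).
Reduce top mod 31: now compute (20/31).
Pull out 2^2: since 31 ≡ 7 (mod 8), (2/31) = +1, so (2/31)^2 = +1.
Reciprocity: 5 ≡ 1 and 31 ≡ 3 (mod 4), so (5/31) = +(31/5).
Reduce top mod 5: now compute (1/5).
Reached (1/5) = 1. Collecting the sign flips along the way, the symbol is +1.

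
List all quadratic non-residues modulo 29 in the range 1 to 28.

Square k = 1,…,14 (k and 29−k give the same square):
1²=1, 2²=4, 3²=9, 4²=16, 5²=25, 6²≡7, 7²≡20, 8²≡6, 9²≡23, 10²≡13, 11²≡5, 12²≡28, 13²≡24, 14²≡22 (mod 29).
The residues are {1, 4, 5, 6, 7, 9, 13, 16, 20, 22, 23, 24, 25, 28}; the non-residues are the remaining 14 nonzero classes.

2,3,8,10,11,12,14,15,17,18,19,21,26,27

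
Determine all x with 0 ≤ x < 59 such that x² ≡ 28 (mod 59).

Since 59 ≡ 3 (mod 4), a square root of 28 is 28^((59+1)/4) = 28^15 mod 59.
Repeated squaring: 28^2≡17, 28^4≡53, 28^8≡36 (mod 59).
28^15 = 28^(8+4+2+1) ≡ 21 (mod 59).
Check: 21² = 441 ≡ 28 (mod 59). The two roots are 21 and 38.

21, 38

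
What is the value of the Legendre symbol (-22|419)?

First reduce: -22 ≡ 397 (mod 419).
Reciprocity: 397 ≡ 1 and 419 ≡ 3 (mod 4), so (397/419) = +(419/397).
Reduce top mod 397: now compute (22/397).
Pull out 2: since 397 ≡ 5 (mod 8), (2/397) = -1.
Reciprocity: 11 ≡ 3 and 397 ≡ 1 (mod 4), so (11/397) = +(397/11).
Reduce top mod 11: now compute (1/11).
Reached (1/11) = 1. Collecting the sign flips along the way, the symbol is -1.

-1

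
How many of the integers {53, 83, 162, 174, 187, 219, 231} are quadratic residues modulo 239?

4

(53/239) = -1 → non-residue.
(83/239) = +1 → QR.
(162/239) = +1 → QR.
(174/239) = +1 → QR.
(187/239) = +1 → QR.
(219/239) = -1 → non-residue.
(231/239) = -1 → non-residue.
Total quadratic residues among the 7: 4.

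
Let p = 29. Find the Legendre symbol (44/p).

Euler's criterion: (44/29) ≡ 15^14 (mod 29).
15^2 ≡ 22 (mod 29)
15^4 ≡ 20 (mod 29)
15^8 ≡ 23 (mod 29)
15^14 = 15^(8+4+2) ≡ 28 (mod 29).
Result is 28 ≡ −1, so (44/29) = −1.

-1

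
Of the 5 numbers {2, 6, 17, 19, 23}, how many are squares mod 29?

2

(2/29) = -1 → non-residue.
(6/29) = +1 → QR.
(17/29) = -1 → non-residue.
(19/29) = -1 → non-residue.
(23/29) = +1 → QR.
Total quadratic residues among the 5: 2.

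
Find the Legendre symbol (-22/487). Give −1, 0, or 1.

1

First reduce: -22 ≡ 465 (mod 487).
Reciprocity: 465 ≡ 1 and 487 ≡ 3 (mod 4), so (465/487) = +(487/465).
Reduce top mod 465: now compute (22/465).
Pull out 2: since 465 ≡ 1 (mod 8), (2/465) = +1.
Reciprocity: 11 ≡ 3 and 465 ≡ 1 (mod 4), so (11/465) = +(465/11).
Reduce top mod 11: now compute (3/11).
Reciprocity: 3 ≡ 3 and 11 ≡ 3 (mod 4), so (3/11) = −(11/3).
Reduce top mod 3: now compute (2/3).
Pull out 2: since 3 ≡ 3 (mod 8), (2/3) = -1.
Reached (1/3) = 1. Collecting the sign flips along the way, the symbol is +1.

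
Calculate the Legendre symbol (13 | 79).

Reciprocity: 13 ≡ 1 and 79 ≡ 3 (mod 4), so (13/79) = +(79/13).
Reduce top mod 13: now compute (1/13).
Reached (1/13) = 1. Collecting the sign flips along the way, the symbol is +1.

1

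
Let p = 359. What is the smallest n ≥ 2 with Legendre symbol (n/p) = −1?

(2/359) = +1, so 2 is a residue.
(3/359) = +1, so 3 is a residue.
(4/359) = +1, so 4 is a residue.
(5/359) = +1, so 5 is a residue.
(6/359) = +1, so 6 is a residue.
(7/359) = −1, so 7 is the smallest positive non-residue mod 359.

7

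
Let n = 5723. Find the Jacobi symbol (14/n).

1

Pull out 2: since 5723 ≡ 3 (mod 8), (2/5723) = -1.
Reciprocity: 7 ≡ 3 and 5723 ≡ 3 (mod 4), so (7/5723) = −(5723/7).
Reduce top mod 7: now compute (4/7).
Pull out 2^2: since 7 ≡ 7 (mod 8), (2/7) = +1, so (2/7)^2 = +1.
Reached (1/7) = 1. Collecting the sign flips along the way, the symbol is +1.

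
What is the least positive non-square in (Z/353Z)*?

(2/353) = +1, so 2 is a residue.
(3/353) = −1, so 3 is the smallest positive non-residue mod 353.

3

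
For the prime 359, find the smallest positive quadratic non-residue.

7

(2/359) = +1, so 2 is a residue.
(3/359) = +1, so 3 is a residue.
(4/359) = +1, so 4 is a residue.
(5/359) = +1, so 5 is a residue.
(6/359) = +1, so 6 is a residue.
(7/359) = −1, so 7 is the smallest positive non-residue mod 359.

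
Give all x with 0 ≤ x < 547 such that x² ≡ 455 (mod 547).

140, 407

Since 547 ≡ 3 (mod 4), a square root of 455 is 455^((547+1)/4) = 455^137 mod 547.
Repeated squaring: 455^2≡259, 455^4≡347, 455^8≡69, 455^16≡385, 455^32≡535, 455^64≡144, 455^128≡497 (mod 547).
455^137 = 455^(128+8+1) ≡ 140 (mod 547).
Check: 140² = 19600 ≡ 455 (mod 547). The two roots are 140 and 407.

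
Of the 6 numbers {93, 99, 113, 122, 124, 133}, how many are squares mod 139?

4

(93/139) = -1 → non-residue.
(99/139) = +1 → QR.
(113/139) = +1 → QR.
(122/139) = +1 → QR.
(124/139) = +1 → QR.
(133/139) = -1 → non-residue.
Total quadratic residues among the 6: 4.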